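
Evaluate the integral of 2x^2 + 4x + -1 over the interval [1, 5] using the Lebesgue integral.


The Lebesgue integral of a Riemann-integrable function agrees with the Riemann integral.
Antiderivative F(x) = (2/3)x^3 + (4/2)x^2 + -1x
F(5) = (2/3)*5^3 + (4/2)*5^2 + -1*5
     = (2/3)*125 + (4/2)*25 + -1*5
     = 83.333333 + 50 + -5
     = 128.333333
F(1) = 1.666667
Integral = F(5) - F(1) = 128.333333 - 1.666667 = 126.666667


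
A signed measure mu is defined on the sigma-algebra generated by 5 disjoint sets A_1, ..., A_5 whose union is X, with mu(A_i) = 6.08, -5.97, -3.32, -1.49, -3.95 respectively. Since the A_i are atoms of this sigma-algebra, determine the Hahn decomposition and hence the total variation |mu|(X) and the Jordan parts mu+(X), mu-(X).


Step 1: Every measurable set is a union of atoms (the cells / points), so a Hahn decomposition is
  obtained by grouping atoms by sign: P = union of atoms with mu > 0, N = union of the remaining atoms.
  Atoms in P (indices): 1;  atoms in N (indices): 2, 3, 4, 5
  Positive values: 6.08
  Negative values: -5.97, -3.32, -1.49, -3.95
Step 2: mu+(X) = mu(P) = sum of positive atom values = 6.08
Step 3: mu-(X) = -mu(N) = sum of |negative atom values| = 14.73
Step 4: |mu|(X) = mu+(X) + mu-(X) = 6.08 + 14.73 = 20.81


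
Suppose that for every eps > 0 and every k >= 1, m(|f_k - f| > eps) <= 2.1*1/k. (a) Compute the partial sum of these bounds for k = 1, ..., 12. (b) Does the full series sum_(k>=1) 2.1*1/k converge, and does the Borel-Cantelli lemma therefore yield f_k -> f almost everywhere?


Step 1: List the terms 2.1*1/k for k = 1 to 12:
  k=1: 2.1
  k=2: 1.05
  k=3: 0.7
  k=4: 0.525
  k=5: 0.42
  k=6: 0.35
  k=7: 0.3
  k=8: 0.2625
  k=9: 0.233333
  k=10: 0.21
  k=11: 0.190909
  k=12: 0.175
Step 2: Partial sum = 2.1 + 1.05 + 0.7 + 0.525 + 0.42 + 0.35 + 0.3 + 0.2625 + 0.233333 + 0.21 + 0.190909 + 0.175
     = 6.516742
Step 3: The full series sum_(k>=1) 2.1*1/k diverges (harmonic series, p = 1; a nonzero constant multiple of a divergent series diverges).
Step 4: The (first) Borel-Cantelli lemma requires a summable sequence of measures, so it does not apply here;
        from this bound alone no conclusion about a.e. convergence can be drawn (convergence in measure still
        gives an a.e.-convergent subsequence, but not a.e. convergence of the whole sequence).
Conclusion: series diverges; Borel-Cantelli is inconclusive about a.e. convergence of f_k.


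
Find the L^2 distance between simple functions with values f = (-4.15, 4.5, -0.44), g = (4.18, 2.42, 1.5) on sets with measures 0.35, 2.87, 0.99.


Step 1: Compute differences f_i - g_i:
  -4.15 - 4.18 = -8.33
  4.5 - 2.42 = 2.08
  -0.44 - 1.5 = -1.94
Step 2: Compute |diff|^2 * measure for each set:
  |-8.33|^2 * 0.35 = 69.3889 * 0.35 = 24.286115
  |2.08|^2 * 2.87 = 4.3264 * 2.87 = 12.416768
  |-1.94|^2 * 0.99 = 3.7636 * 0.99 = 3.725964
Step 3: Sum = 40.428847
Step 4: ||f-g||_2 = (40.428847)^(1/2) = 6.358368


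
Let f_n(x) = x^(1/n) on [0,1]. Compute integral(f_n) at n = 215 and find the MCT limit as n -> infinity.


At n = 215: f_215(x) = x^(1/215).
Step 1: integral(x^(1/215), 0, 1) = [x^(1/215+1) / (1/215+1)] from 0 to 1
     = 1 / (1/215 + 1) = 1 / ((215+1)/215) = 215/(215+1)
     = 215/216 = 0.99537
Step 2: As n -> infinity, f_n(x) = x^(1/n) -> 1 for x in (0,1], and f_n is increasing in n.
By MCT, lim_n integral(f_n) = integral(lim_n f_n) = integral(1, 0, 1) = 1.
Step 3: Verify convergence: 215/216 = 0.99537 -> 1


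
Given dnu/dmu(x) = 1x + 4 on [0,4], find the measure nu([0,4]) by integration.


nu(A) = integral_A (dnu/dmu) dmu = integral_0^4 (1x + 4) dx
Step 1: Antiderivative F(x) = (1/2)x^2 + 4x
Step 2: F(4) = (1/2)*4^2 + 4*4 = 8 + 16 = 24
Step 3: F(0) = (1/2)*0^2 + 4*0 = 0.0 + 0 = 0.0
Step 4: nu([0,4]) = F(4) - F(0) = 24 - 0.0 = 24


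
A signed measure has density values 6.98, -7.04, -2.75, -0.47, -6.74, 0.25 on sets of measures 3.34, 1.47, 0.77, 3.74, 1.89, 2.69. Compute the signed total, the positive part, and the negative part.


Step 1: Compute signed measure on each set:
  Set 1: 6.98 * 3.34 = 23.3132
  Set 2: -7.04 * 1.47 = -10.3488
  Set 3: -2.75 * 0.77 = -2.1175
  Set 4: -0.47 * 3.74 = -1.7578
  Set 5: -6.74 * 1.89 = -12.7386
  Set 6: 0.25 * 2.69 = 0.6725
Step 2: Total signed measure = (23.3132) + (-10.3488) + (-2.1175) + (-1.7578) + (-12.7386) + (0.6725)
     = -2.977
Step 3: Positive part mu+(X) = sum of positive contributions = 23.9857
Step 4: Negative part mu-(X) = |sum of negative contributions| = 26.9627


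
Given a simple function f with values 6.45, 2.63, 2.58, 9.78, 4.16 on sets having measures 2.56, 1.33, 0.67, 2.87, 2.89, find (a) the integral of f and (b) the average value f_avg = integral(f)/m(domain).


Step 1: Integral = sum(value_i * measure_i)
= 6.45*2.56 + 2.63*1.33 + 2.58*0.67 + 9.78*2.87 + 4.16*2.89
= 16.512 + 3.4979 + 1.7286 + 28.0686 + 12.0224
= 61.8295
Step 2: Total measure of domain = 2.56 + 1.33 + 0.67 + 2.87 + 2.89 = 10.32
Step 3: Average value = 61.8295 / 10.32 = 5.991231


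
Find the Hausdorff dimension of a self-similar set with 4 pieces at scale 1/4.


For a self-similar set with N copies scaled by 1/r:
dim_H = log(N)/log(r) = log(4)/log(4)
= 1.386294/1.386294
= 1


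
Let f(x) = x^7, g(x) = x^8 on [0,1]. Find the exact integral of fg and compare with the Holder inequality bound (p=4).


Step 1: Exact integral of f*g = integral(x^15, 0, 1) = 1/16
     = 0.0625
Step 2: Holder bound with p=4, q=1.333333:
  ||f||_p = (integral x^28 dx)^(1/4) = (1/29)^(1/4) = 0.430924
  ||g||_q = (integral x^10.666667 dx)^(1/1.333333) = (1/11.666667)^(1/1.333333) = 0.158413
Step 3: Holder bound = ||f||_p * ||g||_q = 0.430924 * 0.158413 = 0.068264
Verification: 0.0625 <= 0.068264 (Holder holds)


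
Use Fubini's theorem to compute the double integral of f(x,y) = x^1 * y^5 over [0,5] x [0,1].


By Fubini's theorem, the double integral factors as a product of single integrals:
Step 1: integral_0^5 x^1 dx = [x^2/2] from 0 to 5
     = 5^2/2 = 12.5
Step 2: integral_0^1 y^5 dy = [y^6/6] from 0 to 1
     = 1^6/6 = 0.166667
Step 3: Double integral = 12.5 * 0.166667 = 2.083333


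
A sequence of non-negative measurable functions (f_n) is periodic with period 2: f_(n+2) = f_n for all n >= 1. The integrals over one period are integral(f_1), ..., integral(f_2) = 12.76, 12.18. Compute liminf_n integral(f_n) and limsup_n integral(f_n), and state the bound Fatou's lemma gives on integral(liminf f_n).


The sequence (integral(f_n)) is periodic with period 2, repeating the values 12.76, 12.18 indefinitely.
Step 1: For a periodic sequence, every tail (a_m, a_(m+1), ...) contains all 2 period values infinitely often.
Step 2: Hence inf of every tail = min of the period values = min(12.76, 12.18) = 12.18.
        liminf_n integral(f_n) = sup over m of (inf of tail from m) = 12.18.
Step 3: Similarly sup of every tail = max of the period values = 12.76.
        limsup_n integral(f_n) = 12.76.
Step 4: Fatou's lemma: integral(liminf_n f_n) <= liminf_n integral(f_n) = 12.18.
        So the integral of the pointwise liminf is at most 12.18.


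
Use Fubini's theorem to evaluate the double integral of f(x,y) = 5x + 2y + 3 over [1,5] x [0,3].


By Fubini, integrate in x first, then y.
Step 1: Fix y, integrate over x in [1,5]:
  integral(5x + 2y + 3, x=1..5)
  = 5*(5^2 - 1^2)/2 + (2y + 3)*(5 - 1)
  = 60 + (2y + 3)*4
  = 60 + 8y + 12
  = 72 + 8y
Step 2: Integrate over y in [0,3]:
  integral(72 + 8y, y=0..3)
  = 72*3 + 8*(3^2 - 0^2)/2
  = 216 + 36
  = 252


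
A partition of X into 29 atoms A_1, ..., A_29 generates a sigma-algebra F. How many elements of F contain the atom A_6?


Each element of F is a union of some subset S of the 29 atoms.
The element contains A_6 iff A_6 is in S.
So we count subsets S of {A_1,...,A_29} with A_6 in S: choose freely among the other 28 atoms.
Count = 2^(29-1) = 2^28 = 268435456.


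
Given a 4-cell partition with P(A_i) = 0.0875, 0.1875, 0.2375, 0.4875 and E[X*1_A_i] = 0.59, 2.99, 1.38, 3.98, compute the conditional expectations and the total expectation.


For each cell A_i: E[X|A_i] = E[X*1_A_i] / P(A_i)
Step 1: E[X|A_1] = 0.59 / 0.0875 = 6.742857
Step 2: E[X|A_2] = 2.99 / 0.1875 = 15.946667
Step 3: E[X|A_3] = 1.38 / 0.2375 = 5.810526
Step 4: E[X|A_4] = 3.98 / 0.4875 = 8.164103
Verification: E[X] = sum E[X*1_A_i] = 0.59 + 2.99 + 1.38 + 3.98 = 8.94


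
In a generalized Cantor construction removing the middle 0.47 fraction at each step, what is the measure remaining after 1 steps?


Step 1: At each step, fraction remaining = 1 - 0.47 = 0.53
Step 2: After 1 steps, measure = (0.53)^1
Step 3: Computing the power step by step:
  After step 1: 0.53
Result = 0.53


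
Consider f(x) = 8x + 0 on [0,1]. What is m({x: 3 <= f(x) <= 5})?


f^(-1)([3, 5]) = {x : 3 <= 8x + 0 <= 5}
Solving: (3 - 0)/8 <= x <= (5 - 0)/8
= [0.375, 0.625]
Intersecting with [0,1]: [0.375, 0.625]
Measure = 0.625 - 0.375 = 0.25


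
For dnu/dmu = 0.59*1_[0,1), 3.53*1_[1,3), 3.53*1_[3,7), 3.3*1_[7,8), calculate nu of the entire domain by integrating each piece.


Integrate each piece of the Radon-Nikodym derivative:
Step 1: integral_0^1 0.59 dx = 0.59*(1-0) = 0.59*1 = 0.59
Step 2: integral_1^3 3.53 dx = 3.53*(3-1) = 3.53*2 = 7.06
Step 3: integral_3^7 3.53 dx = 3.53*(7-3) = 3.53*4 = 14.12
Step 4: integral_7^8 3.3 dx = 3.3*(8-7) = 3.3*1 = 3.3
Total: 0.59 + 7.06 + 14.12 + 3.3 = 25.07


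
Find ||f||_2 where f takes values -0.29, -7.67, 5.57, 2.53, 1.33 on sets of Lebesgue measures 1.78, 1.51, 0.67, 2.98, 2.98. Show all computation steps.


Step 1: Compute |f_i|^2 for each value:
  |-0.29|^2 = 0.0841
  |-7.67|^2 = 58.8289
  |5.57|^2 = 31.0249
  |2.53|^2 = 6.4009
  |1.33|^2 = 1.7689
Step 2: Multiply by measures and sum:
  0.0841 * 1.78 = 0.149698
  58.8289 * 1.51 = 88.831639
  31.0249 * 0.67 = 20.786683
  6.4009 * 2.98 = 19.074682
  1.7689 * 2.98 = 5.271322
Sum = 0.149698 + 88.831639 + 20.786683 + 19.074682 + 5.271322 = 134.114024
Step 3: Take the p-th root:
||f||_2 = (134.114024)^(1/2) = 11.580761


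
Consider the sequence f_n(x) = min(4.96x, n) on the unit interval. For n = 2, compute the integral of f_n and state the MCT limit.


f(x) = 4.96x on [0,1]; f_n(x) = min(4.96x, n). At n = 2:
Step 1: f(x) reaches 2 at x = 2/4.96 = 0.403226
Step 2: integral(f_2) = integral(4.96x, 0, 0.403226) + integral(2, 0.403226, 1)
       = 4.96*0.403226^2/2 + 2*(1 - 0.403226)
       = 0.403226 + 1.193548
       = 1.596774
Step 3: As n -> infinity, f_n increases to f, so by MCT integral(f_n) -> integral(f) = 4.96/2 = 2.48.
Convergence: integral(f_2) = 1.596774 -> 2.48 as n -> infinity


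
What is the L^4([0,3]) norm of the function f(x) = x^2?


Step 1: ||f||_4 = (integral_0^3 |x^2|^4 dx)^(1/4)
     = (integral_0^3 x^8 dx)^(1/4)
Step 2: integral_0^3 x^8 dx = [x^9/(9)] from 0 to 3 = 3^9/9
     = 19683/9 = 2187
Step 3: ||f||_4 = (2187)^(1/4) = 6.838521


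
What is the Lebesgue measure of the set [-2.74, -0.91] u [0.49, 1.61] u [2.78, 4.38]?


For pairwise disjoint intervals, m(union) = sum of lengths.
= (-0.91 - -2.74) + (1.61 - 0.49) + (4.38 - 2.78)
= 1.83 + 1.12 + 1.6
= 4.55


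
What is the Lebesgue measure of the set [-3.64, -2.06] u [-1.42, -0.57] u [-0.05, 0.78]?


For pairwise disjoint intervals, m(union) = sum of lengths.
= (-2.06 - -3.64) + (-0.57 - -1.42) + (0.78 - -0.05)
= 1.58 + 0.85 + 0.83
= 3.26


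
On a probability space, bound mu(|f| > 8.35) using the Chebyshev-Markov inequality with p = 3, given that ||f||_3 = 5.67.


Chebyshev/Markov inequality: mu(|f| > eps) <= (||f||_p / eps)^p
Step 1: ||f||_3 / eps = 5.67 / 8.35 = 0.679042
Step 2: Raise to power p = 3:
  (0.679042)^3 = 0.313105
Step 3: Therefore mu(|f| > 8.35) <= 0.313105


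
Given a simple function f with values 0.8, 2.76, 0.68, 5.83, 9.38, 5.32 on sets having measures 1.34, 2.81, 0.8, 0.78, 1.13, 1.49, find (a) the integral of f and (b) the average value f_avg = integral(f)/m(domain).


Step 1: Integral = sum(value_i * measure_i)
= 0.8*1.34 + 2.76*2.81 + 0.68*0.8 + 5.83*0.78 + 9.38*1.13 + 5.32*1.49
= 1.072 + 7.7556 + 0.544 + 4.5474 + 10.5994 + 7.9268
= 32.4452
Step 2: Total measure of domain = 1.34 + 2.81 + 0.8 + 0.78 + 1.13 + 1.49 = 8.35
Step 3: Average value = 32.4452 / 8.35 = 3.885653


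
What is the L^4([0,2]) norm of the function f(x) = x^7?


Step 1: ||f||_4 = (integral_0^2 |x^7|^4 dx)^(1/4)
     = (integral_0^2 x^28 dx)^(1/4)
Step 2: integral_0^2 x^28 dx = [x^29/(29)] from 0 to 2 = 2^29/29
     = 536870912/29 = 1.851279e+07
Step 3: ||f||_4 = (1.851279e+07)^(1/4) = 65.594582


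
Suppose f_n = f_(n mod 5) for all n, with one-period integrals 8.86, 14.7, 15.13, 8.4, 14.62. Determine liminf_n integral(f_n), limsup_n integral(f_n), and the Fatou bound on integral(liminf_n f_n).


The sequence (integral(f_n)) is periodic with period 5, repeating the values 8.86, 14.7, 15.13, 8.4, 14.62 indefinitely.
Step 1: For a periodic sequence, every tail (a_m, a_(m+1), ...) contains all 5 period values infinitely often.
Step 2: Hence inf of every tail = min of the period values = min(8.86, 14.7, 15.13, 8.4, 14.62) = 8.4.
        liminf_n integral(f_n) = sup over m of (inf of tail from m) = 8.4.
Step 3: Similarly sup of every tail = max of the period values = 15.13.
        limsup_n integral(f_n) = 15.13.
Step 4: Fatou's lemma: integral(liminf_n f_n) <= liminf_n integral(f_n) = 8.4.
        So the integral of the pointwise liminf is at most 8.4.


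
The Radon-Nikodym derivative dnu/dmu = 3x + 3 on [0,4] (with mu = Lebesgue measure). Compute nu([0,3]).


nu(A) = integral_A (dnu/dmu) dmu = integral_0^3 (3x + 3) dx
Step 1: Antiderivative F(x) = (3/2)x^2 + 3x
Step 2: F(3) = (3/2)*3^2 + 3*3 = 13.5 + 9 = 22.5
Step 3: F(0) = (3/2)*0^2 + 3*0 = 0.0 + 0 = 0.0
Step 4: nu([0,3]) = F(3) - F(0) = 22.5 - 0.0 = 22.5


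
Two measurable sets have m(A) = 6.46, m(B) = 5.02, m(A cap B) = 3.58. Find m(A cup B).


By inclusion-exclusion: m(A u B) = m(A) + m(B) - m(A n B)
= 6.46 + 5.02 - 3.58
= 7.9


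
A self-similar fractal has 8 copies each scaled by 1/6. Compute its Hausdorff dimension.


For a self-similar set with N copies scaled by 1/r:
dim_H = log(N)/log(r) = log(8)/log(6)
= 2.079442/1.791759
= 1.160558


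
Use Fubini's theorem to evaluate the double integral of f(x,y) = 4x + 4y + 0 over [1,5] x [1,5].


By Fubini, integrate in x first, then y.
Step 1: Fix y, integrate over x in [1,5]:
  integral(4x + 4y + 0, x=1..5)
  = 4*(5^2 - 1^2)/2 + (4y + 0)*(5 - 1)
  = 48 + (4y + 0)*4
  = 48 + 16y + 0
  = 48 + 16y
Step 2: Integrate over y in [1,5]:
  integral(48 + 16y, y=1..5)
  = 48*4 + 16*(5^2 - 1^2)/2
  = 192 + 192
  = 384


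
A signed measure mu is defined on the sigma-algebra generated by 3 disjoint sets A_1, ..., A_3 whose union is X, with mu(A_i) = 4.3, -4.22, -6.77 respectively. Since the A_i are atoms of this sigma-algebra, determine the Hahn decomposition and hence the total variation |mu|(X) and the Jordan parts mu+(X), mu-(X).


Step 1: Every measurable set is a union of atoms (the cells / points), so a Hahn decomposition is
  obtained by grouping atoms by sign: P = union of atoms with mu > 0, N = union of the remaining atoms.
  Atoms in P (indices): 1;  atoms in N (indices): 2, 3
  Positive values: 4.3
  Negative values: -4.22, -6.77
Step 2: mu+(X) = mu(P) = sum of positive atom values = 4.3
Step 3: mu-(X) = -mu(N) = sum of |negative atom values| = 10.99
Step 4: |mu|(X) = mu+(X) + mu-(X) = 4.3 + 10.99 = 15.29


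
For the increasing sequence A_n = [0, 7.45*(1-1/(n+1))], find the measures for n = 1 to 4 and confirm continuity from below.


By continuity of measure from below: if A_n increases to A, then m(A_n) -> m(A).
Here A = [0, 7.45], so m(A) = 7.45
Step 1: a_1 = 7.45*(1 - 1/2) = 3.725, m(A_1) = 3.725
Step 2: a_2 = 7.45*(1 - 1/3) = 4.9667, m(A_2) = 4.9667
Step 3: a_3 = 7.45*(1 - 1/4) = 5.5875, m(A_3) = 5.5875
Step 4: a_4 = 7.45*(1 - 1/5) = 5.96, m(A_4) = 5.96
Limit: m(A_n) -> m([0,7.45]) = 7.45


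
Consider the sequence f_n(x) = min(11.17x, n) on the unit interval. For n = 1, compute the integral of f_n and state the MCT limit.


f(x) = 11.17x on [0,1]; f_n(x) = min(11.17x, n). At n = 1:
Step 1: f(x) reaches 1 at x = 1/11.17 = 0.089526
Step 2: integral(f_1) = integral(11.17x, 0, 0.089526) + integral(1, 0.089526, 1)
       = 11.17*0.089526^2/2 + 1*(1 - 0.089526)
       = 0.044763 + 0.910474
       = 0.955237
Step 3: As n -> infinity, f_n increases to f, so by MCT integral(f_n) -> integral(f) = 11.17/2 = 5.585.
Convergence: integral(f_1) = 0.955237 -> 5.585 as n -> infinity


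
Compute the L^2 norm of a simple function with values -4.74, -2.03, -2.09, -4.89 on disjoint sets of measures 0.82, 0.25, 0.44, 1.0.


Step 1: Compute |f_i|^2 for each value:
  |-4.74|^2 = 22.4676
  |-2.03|^2 = 4.1209
  |-2.09|^2 = 4.3681
  |-4.89|^2 = 23.9121
Step 2: Multiply by measures and sum:
  22.4676 * 0.82 = 18.423432
  4.1209 * 0.25 = 1.030225
  4.3681 * 0.44 = 1.921964
  23.9121 * 1.0 = 23.9121
Sum = 18.423432 + 1.030225 + 1.921964 + 23.9121 = 45.287721
Step 3: Take the p-th root:
||f||_2 = (45.287721)^(1/2) = 6.729615


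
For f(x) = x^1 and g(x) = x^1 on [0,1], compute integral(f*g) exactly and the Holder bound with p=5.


Step 1: Exact integral of f*g = integral(x^2, 0, 1) = 1/3
     = 0.333333
Step 2: Holder bound with p=5, q=1.25:
  ||f||_p = (integral x^5 dx)^(1/5) = (1/6)^(1/5) = 0.698827
  ||g||_q = (integral x^1.25 dx)^(1/1.25) = (1/2.25)^(1/1.25) = 0.522702
Step 3: Holder bound = ||f||_p * ||g||_q = 0.698827 * 0.522702 = 0.365278
Verification: 0.333333 <= 0.365278 (Holder holds)


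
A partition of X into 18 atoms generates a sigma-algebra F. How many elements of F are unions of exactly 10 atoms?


Each element of F is a union of some subset of the 18 atoms.
Elements that are unions of exactly 10 atoms correspond to 10-element subsets of the 18 atoms.
Count = C(18, 10) = 18! / (10! * 8!) = 43758.


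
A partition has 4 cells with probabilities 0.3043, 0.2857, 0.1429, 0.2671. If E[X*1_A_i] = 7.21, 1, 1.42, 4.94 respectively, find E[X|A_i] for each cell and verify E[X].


For each cell A_i: E[X|A_i] = E[X*1_A_i] / P(A_i)
Step 1: E[X|A_1] = 7.21 / 0.3043 = 23.693723
Step 2: E[X|A_2] = 1 / 0.2857 = 3.500175
Step 3: E[X|A_3] = 1.42 / 0.1429 = 9.937019
Step 4: E[X|A_4] = 4.94 / 0.2671 = 18.494946
Verification: E[X] = sum E[X*1_A_i] = 7.21 + 1 + 1.42 + 4.94 = 14.57


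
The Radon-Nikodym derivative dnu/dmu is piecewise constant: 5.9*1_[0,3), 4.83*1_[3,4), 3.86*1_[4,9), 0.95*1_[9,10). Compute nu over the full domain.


Integrate each piece of the Radon-Nikodym derivative:
Step 1: integral_0^3 5.9 dx = 5.9*(3-0) = 5.9*3 = 17.7
Step 2: integral_3^4 4.83 dx = 4.83*(4-3) = 4.83*1 = 4.83
Step 3: integral_4^9 3.86 dx = 3.86*(9-4) = 3.86*5 = 19.3
Step 4: integral_9^10 0.95 dx = 0.95*(10-9) = 0.95*1 = 0.95
Total: 17.7 + 4.83 + 19.3 + 0.95 = 42.78


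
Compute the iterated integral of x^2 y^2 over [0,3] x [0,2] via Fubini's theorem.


By Fubini's theorem, the double integral factors as a product of single integrals:
Step 1: integral_0^3 x^2 dx = [x^3/3] from 0 to 3
     = 3^3/3 = 9
Step 2: integral_0^2 y^2 dy = [y^3/3] from 0 to 2
     = 2^3/3 = 2.666667
Step 3: Double integral = 9 * 2.666667 = 24


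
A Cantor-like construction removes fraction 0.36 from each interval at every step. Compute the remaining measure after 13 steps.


Step 1: At each step, fraction remaining = 1 - 0.36 = 0.64
Step 2: After 13 steps, measure = (0.64)^13
Result = 0.003022


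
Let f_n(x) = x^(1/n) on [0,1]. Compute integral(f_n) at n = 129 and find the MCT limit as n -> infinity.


At n = 129: f_129(x) = x^(1/129).
Step 1: integral(x^(1/129), 0, 1) = [x^(1/129+1) / (1/129+1)] from 0 to 1
     = 1 / (1/129 + 1) = 1 / ((129+1)/129) = 129/(129+1)
     = 129/130 = 0.992308
Step 2: As n -> infinity, f_n(x) = x^(1/n) -> 1 for x in (0,1], and f_n is increasing in n.
By MCT, lim_n integral(f_n) = integral(lim_n f_n) = integral(1, 0, 1) = 1.
Step 3: Verify convergence: 129/130 = 0.992308 -> 1


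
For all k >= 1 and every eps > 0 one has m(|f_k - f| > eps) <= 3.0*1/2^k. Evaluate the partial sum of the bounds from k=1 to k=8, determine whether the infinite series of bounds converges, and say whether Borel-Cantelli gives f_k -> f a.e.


Step 1: List the terms 3.0*1/2^k for k = 1 to 8:
  k=1: 1.5
  k=2: 0.75
  k=3: 0.375
  k=4: 0.1875
  k=5: 0.09375
  k=6: 0.046875
  k=7: 0.023438
  k=8: 0.011719
Step 2: Partial sum = 1.5 + 0.75 + 0.375 + 0.1875 + 0.09375 + 0.046875 + 0.023438 + 0.011719
     = 2.988281
Step 3: The full series sum_(k>=1) 3.0*1/2^k converges (geometric series with ratio 1/2 < 1; a constant multiple of a convergent series converges).
Step 4: Fix eps > 0. Since sum_k m(|f_k - f| > eps) < infinity, the Borel-Cantelli lemma gives
        m(limsup_k {|f_k - f| > eps}) = 0, i.e. for a.e. x, |f_k(x) - f(x)| <= eps for all large k.
        Applying this with eps = 1/j for j = 1, 2, ... and intersecting the countably many full-measure sets,
        for a.e. x we get limsup_k |f_k(x) - f(x)| <= 1/j for every j, hence f_k -> f almost everywhere.
Conclusion: series converges; Borel-Cantelli yields f_k -> f a.e.


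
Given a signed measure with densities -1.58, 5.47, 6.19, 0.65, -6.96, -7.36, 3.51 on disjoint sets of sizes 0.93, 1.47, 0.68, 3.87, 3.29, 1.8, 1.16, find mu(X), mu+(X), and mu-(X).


Step 1: Compute signed measure on each set:
  Set 1: -1.58 * 0.93 = -1.4694
  Set 2: 5.47 * 1.47 = 8.0409
  Set 3: 6.19 * 0.68 = 4.2092
  Set 4: 0.65 * 3.87 = 2.5155
  Set 5: -6.96 * 3.29 = -22.8984
  Set 6: -7.36 * 1.8 = -13.248
  Set 7: 3.51 * 1.16 = 4.0716
Step 2: Total signed measure = (-1.4694) + (8.0409) + (4.2092) + (2.5155) + (-22.8984) + (-13.248) + (4.0716)
     = -18.7786
Step 3: Positive part mu+(X) = sum of positive contributions = 18.8372
Step 4: Negative part mu-(X) = |sum of negative contributions| = 37.6158


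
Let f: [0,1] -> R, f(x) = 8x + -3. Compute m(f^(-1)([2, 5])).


f^(-1)([2, 5]) = {x : 2 <= 8x + -3 <= 5}
Solving: (2 - -3)/8 <= x <= (5 - -3)/8
= [0.625, 1]
Intersecting with [0,1]: [0.625, 1]
Measure = 1 - 0.625 = 0.375


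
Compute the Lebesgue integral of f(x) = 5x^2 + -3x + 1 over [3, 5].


The Lebesgue integral of a Riemann-integrable function agrees with the Riemann integral.
Antiderivative F(x) = (5/3)x^3 + (-3/2)x^2 + 1x
F(5) = (5/3)*5^3 + (-3/2)*5^2 + 1*5
     = (5/3)*125 + (-3/2)*25 + 1*5
     = 208.333333 + -37.5 + 5
     = 175.833333
F(3) = 34.5
Integral = F(5) - F(3) = 175.833333 - 34.5 = 141.333333


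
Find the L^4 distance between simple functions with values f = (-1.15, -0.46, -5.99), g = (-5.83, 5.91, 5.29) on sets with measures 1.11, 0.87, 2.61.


Step 1: Compute differences f_i - g_i:
  -1.15 - -5.83 = 4.68
  -0.46 - 5.91 = -6.37
  -5.99 - 5.29 = -11.28
Step 2: Compute |diff|^4 * measure for each set:
  |4.68|^4 * 1.11 = 479.715126 * 1.11 = 532.48379
  |-6.37|^4 * 0.87 = 1646.484814 * 0.87 = 1432.441788
  |-11.28|^4 * 2.61 = 16189.610435 * 2.61 = 42254.883234
Step 3: Sum = 44219.808812
Step 4: ||f-g||_4 = (44219.808812)^(1/4) = 14.501209


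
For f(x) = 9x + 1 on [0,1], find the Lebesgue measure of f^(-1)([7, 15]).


f^(-1)([7, 15]) = {x : 7 <= 9x + 1 <= 15}
Solving: (7 - 1)/9 <= x <= (15 - 1)/9
= [0.666667, 1.555556]
Intersecting with [0,1]: [0.666667, 1]
Measure = 1 - 0.666667 = 0.333333


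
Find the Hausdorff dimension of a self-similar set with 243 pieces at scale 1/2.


For a self-similar set with N copies scaled by 1/r:
dim_H = log(N)/log(r) = log(243)/log(2)
= 5.493061/0.693147
= 7.924813


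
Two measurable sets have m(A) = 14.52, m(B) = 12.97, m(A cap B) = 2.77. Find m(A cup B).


By inclusion-exclusion: m(A u B) = m(A) + m(B) - m(A n B)
= 14.52 + 12.97 - 2.77
= 24.72


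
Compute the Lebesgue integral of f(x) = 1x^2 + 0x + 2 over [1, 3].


The Lebesgue integral of a Riemann-integrable function agrees with the Riemann integral.
Antiderivative F(x) = (1/3)x^3 + (0/2)x^2 + 2x
F(3) = (1/3)*3^3 + (0/2)*3^2 + 2*3
     = (1/3)*27 + (0/2)*9 + 2*3
     = 9 + 0.0 + 6
     = 15
F(1) = 2.333333
Integral = F(3) - F(1) = 15 - 2.333333 = 12.666667


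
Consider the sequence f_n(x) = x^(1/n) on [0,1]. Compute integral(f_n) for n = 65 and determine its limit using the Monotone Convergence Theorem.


At n = 65: f_65(x) = x^(1/65).
Step 1: integral(x^(1/65), 0, 1) = [x^(1/65+1) / (1/65+1)] from 0 to 1
     = 1 / (1/65 + 1) = 1 / ((65+1)/65) = 65/(65+1)
     = 65/66 = 0.984848
Step 2: As n -> infinity, f_n(x) = x^(1/n) -> 1 for x in (0,1], and f_n is increasing in n.
By MCT, lim_n integral(f_n) = integral(lim_n f_n) = integral(1, 0, 1) = 1.
Step 3: Verify convergence: 65/66 = 0.984848 -> 1


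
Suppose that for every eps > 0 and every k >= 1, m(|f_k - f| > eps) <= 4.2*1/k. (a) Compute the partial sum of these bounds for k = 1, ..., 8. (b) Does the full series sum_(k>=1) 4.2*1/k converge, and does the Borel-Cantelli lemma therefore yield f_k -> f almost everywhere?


Step 1: List the terms 4.2*1/k for k = 1 to 8:
  k=1: 4.2
  k=2: 2.1
  k=3: 1.4
  k=4: 1.05
  k=5: 0.84
  k=6: 0.7
  k=7: 0.6
  k=8: 0.525
Step 2: Partial sum = 4.2 + 2.1 + 1.4 + 1.05 + 0.84 + 0.7 + 0.6 + 0.525
     = 11.415
Step 3: The full series sum_(k>=1) 4.2*1/k diverges (harmonic series, p = 1; a nonzero constant multiple of a divergent series diverges).
Step 4: The (first) Borel-Cantelli lemma requires a summable sequence of measures, so it does not apply here;
        from this bound alone no conclusion about a.e. convergence can be drawn (convergence in measure still
        gives an a.e.-convergent subsequence, but not a.e. convergence of the whole sequence).
Conclusion: series diverges; Borel-Cantelli is inconclusive about a.e. convergence of f_k.


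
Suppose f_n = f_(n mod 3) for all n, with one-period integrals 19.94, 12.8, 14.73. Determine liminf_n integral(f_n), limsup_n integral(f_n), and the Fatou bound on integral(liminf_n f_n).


The sequence (integral(f_n)) is periodic with period 3, repeating the values 19.94, 12.8, 14.73 indefinitely.
Step 1: For a periodic sequence, every tail (a_m, a_(m+1), ...) contains all 3 period values infinitely often.
Step 2: Hence inf of every tail = min of the period values = min(19.94, 12.8, 14.73) = 12.8.
        liminf_n integral(f_n) = sup over m of (inf of tail from m) = 12.8.
Step 3: Similarly sup of every tail = max of the period values = 19.94.
        limsup_n integral(f_n) = 19.94.
Step 4: Fatou's lemma: integral(liminf_n f_n) <= liminf_n integral(f_n) = 12.8.
        So the integral of the pointwise liminf is at most 12.8.


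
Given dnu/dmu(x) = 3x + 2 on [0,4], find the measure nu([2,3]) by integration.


nu(A) = integral_A (dnu/dmu) dmu = integral_2^3 (3x + 2) dx
Step 1: Antiderivative F(x) = (3/2)x^2 + 2x
Step 2: F(3) = (3/2)*3^2 + 2*3 = 13.5 + 6 = 19.5
Step 3: F(2) = (3/2)*2^2 + 2*2 = 6 + 4 = 10
Step 4: nu([2,3]) = F(3) - F(2) = 19.5 - 10 = 9.5


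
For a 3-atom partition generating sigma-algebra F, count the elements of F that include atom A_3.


Each element of F is a union of some subset S of the 3 atoms.
The element contains A_3 iff A_3 is in S.
So we count subsets S of {A_1,...,A_3} with A_3 in S: choose freely among the other 2 atoms.
Count = 2^(3-1) = 2^2 = 4.


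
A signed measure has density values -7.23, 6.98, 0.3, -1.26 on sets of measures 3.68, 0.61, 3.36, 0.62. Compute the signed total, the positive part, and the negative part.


Step 1: Compute signed measure on each set:
  Set 1: -7.23 * 3.68 = -26.6064
  Set 2: 6.98 * 0.61 = 4.2578
  Set 3: 0.3 * 3.36 = 1.008
  Set 4: -1.26 * 0.62 = -0.7812
Step 2: Total signed measure = (-26.6064) + (4.2578) + (1.008) + (-0.7812)
     = -22.1218
Step 3: Positive part mu+(X) = sum of positive contributions = 5.2658
Step 4: Negative part mu-(X) = |sum of negative contributions| = 27.3876


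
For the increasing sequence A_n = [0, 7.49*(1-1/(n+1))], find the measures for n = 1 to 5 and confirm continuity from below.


By continuity of measure from below: if A_n increases to A, then m(A_n) -> m(A).
Here A = [0, 7.49], so m(A) = 7.49
Step 1: a_1 = 7.49*(1 - 1/2) = 3.745, m(A_1) = 3.745
Step 2: a_2 = 7.49*(1 - 1/3) = 4.9933, m(A_2) = 4.9933
Step 3: a_3 = 7.49*(1 - 1/4) = 5.6175, m(A_3) = 5.6175
Step 4: a_4 = 7.49*(1 - 1/5) = 5.992, m(A_4) = 5.992
Step 5: a_5 = 7.49*(1 - 1/6) = 6.2417, m(A_5) = 6.2417
Limit: m(A_n) -> m([0,7.49]) = 7.49


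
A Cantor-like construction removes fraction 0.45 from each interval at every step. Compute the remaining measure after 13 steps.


Step 1: At each step, fraction remaining = 1 - 0.45 = 0.55
Step 2: After 13 steps, measure = (0.55)^13
Result = 4.214198e-04


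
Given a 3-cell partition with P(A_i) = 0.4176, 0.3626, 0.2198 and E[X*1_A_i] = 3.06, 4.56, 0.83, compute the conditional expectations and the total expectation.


For each cell A_i: E[X|A_i] = E[X*1_A_i] / P(A_i)
Step 1: E[X|A_1] = 3.06 / 0.4176 = 7.327586
Step 2: E[X|A_2] = 4.56 / 0.3626 = 12.575841
Step 3: E[X|A_3] = 0.83 / 0.2198 = 3.77616
Verification: E[X] = sum E[X*1_A_i] = 3.06 + 4.56 + 0.83 = 8.45


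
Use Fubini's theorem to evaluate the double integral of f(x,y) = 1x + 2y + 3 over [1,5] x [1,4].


By Fubini, integrate in x first, then y.
Step 1: Fix y, integrate over x in [1,5]:
  integral(1x + 2y + 3, x=1..5)
  = 1*(5^2 - 1^2)/2 + (2y + 3)*(5 - 1)
  = 12 + (2y + 3)*4
  = 12 + 8y + 12
  = 24 + 8y
Step 2: Integrate over y in [1,4]:
  integral(24 + 8y, y=1..4)
  = 24*3 + 8*(4^2 - 1^2)/2
  = 72 + 60
  = 132


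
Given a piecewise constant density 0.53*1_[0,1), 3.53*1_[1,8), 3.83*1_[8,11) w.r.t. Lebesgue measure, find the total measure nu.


Integrate each piece of the Radon-Nikodym derivative:
Step 1: integral_0^1 0.53 dx = 0.53*(1-0) = 0.53*1 = 0.53
Step 2: integral_1^8 3.53 dx = 3.53*(8-1) = 3.53*7 = 24.71
Step 3: integral_8^11 3.83 dx = 3.83*(11-8) = 3.83*3 = 11.49
Total: 0.53 + 24.71 + 11.49 = 36.73


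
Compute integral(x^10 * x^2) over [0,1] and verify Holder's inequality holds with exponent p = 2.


Step 1: Exact integral of f*g = integral(x^12, 0, 1) = 1/13
     = 0.076923
Step 2: Holder bound with p=2, q=2:
  ||f||_p = (integral x^20 dx)^(1/2) = (1/21)^(1/2) = 0.218218
  ||g||_q = (integral x^4 dx)^(1/2) = (1/5)^(1/2) = 0.447214
Step 3: Holder bound = ||f||_p * ||g||_q = 0.218218 * 0.447214 = 0.09759
Verification: 0.076923 <= 0.09759 (Holder holds)


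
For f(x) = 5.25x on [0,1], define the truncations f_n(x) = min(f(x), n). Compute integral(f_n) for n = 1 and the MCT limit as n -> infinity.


f(x) = 5.25x on [0,1]; f_n(x) = min(5.25x, n). At n = 1:
Step 1: f(x) reaches 1 at x = 1/5.25 = 0.190476
Step 2: integral(f_1) = integral(5.25x, 0, 0.190476) + integral(1, 0.190476, 1)
       = 5.25*0.190476^2/2 + 1*(1 - 0.190476)
       = 0.095238 + 0.809524
       = 0.904762
Step 3: As n -> infinity, f_n increases to f, so by MCT integral(f_n) -> integral(f) = 5.25/2 = 2.625.
Convergence: integral(f_1) = 0.904762 -> 2.625 as n -> infinity


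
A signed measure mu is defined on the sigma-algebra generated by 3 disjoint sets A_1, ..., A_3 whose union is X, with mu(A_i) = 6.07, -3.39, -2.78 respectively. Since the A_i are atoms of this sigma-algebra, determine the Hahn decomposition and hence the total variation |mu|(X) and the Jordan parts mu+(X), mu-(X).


Step 1: Every measurable set is a union of atoms (the cells / points), so a Hahn decomposition is
  obtained by grouping atoms by sign: P = union of atoms with mu > 0, N = union of the remaining atoms.
  Atoms in P (indices): 1;  atoms in N (indices): 2, 3
  Positive values: 6.07
  Negative values: -3.39, -2.78
Step 2: mu+(X) = mu(P) = sum of positive atom values = 6.07
Step 3: mu-(X) = -mu(N) = sum of |negative atom values| = 6.17
Step 4: |mu|(X) = mu+(X) + mu-(X) = 6.07 + 6.17 = 12.24


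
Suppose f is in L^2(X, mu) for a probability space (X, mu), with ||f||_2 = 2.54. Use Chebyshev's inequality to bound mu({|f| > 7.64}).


Chebyshev/Markov inequality: mu(|f| > eps) <= (||f||_p / eps)^p
Step 1: ||f||_2 / eps = 2.54 / 7.64 = 0.332461
Step 2: Raise to power p = 2:
  (0.332461)^2 = 0.11053
Step 3: Therefore mu(|f| > 7.64) <= 0.11053


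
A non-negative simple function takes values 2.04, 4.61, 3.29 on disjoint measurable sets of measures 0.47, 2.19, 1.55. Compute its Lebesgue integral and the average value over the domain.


Step 1: Integral = sum(value_i * measure_i)
= 2.04*0.47 + 4.61*2.19 + 3.29*1.55
= 0.9588 + 10.0959 + 5.0995
= 16.1542
Step 2: Total measure of domain = 0.47 + 2.19 + 1.55 = 4.21
Step 3: Average value = 16.1542 / 4.21 = 3.837102


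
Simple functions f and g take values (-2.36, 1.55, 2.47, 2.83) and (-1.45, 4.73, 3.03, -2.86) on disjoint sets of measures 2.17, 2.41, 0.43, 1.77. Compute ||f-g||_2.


Step 1: Compute differences f_i - g_i:
  -2.36 - -1.45 = -0.91
  1.55 - 4.73 = -3.18
  2.47 - 3.03 = -0.56
  2.83 - -2.86 = 5.69
Step 2: Compute |diff|^2 * measure for each set:
  |-0.91|^2 * 2.17 = 0.8281 * 2.17 = 1.796977
  |-3.18|^2 * 2.41 = 10.1124 * 2.41 = 24.370884
  |-0.56|^2 * 0.43 = 0.3136 * 0.43 = 0.134848
  |5.69|^2 * 1.77 = 32.3761 * 1.77 = 57.305697
Step 3: Sum = 83.608406
Step 4: ||f-g||_2 = (83.608406)^(1/2) = 9.143763


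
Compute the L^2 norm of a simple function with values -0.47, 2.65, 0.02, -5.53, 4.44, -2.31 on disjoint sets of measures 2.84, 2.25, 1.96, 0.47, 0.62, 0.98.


Step 1: Compute |f_i|^2 for each value:
  |-0.47|^2 = 0.2209
  |2.65|^2 = 7.0225
  |0.02|^2 = 4.000000e-04
  |-5.53|^2 = 30.5809
  |4.44|^2 = 19.7136
  |-2.31|^2 = 5.3361
Step 2: Multiply by measures and sum:
  0.2209 * 2.84 = 0.627356
  7.0225 * 2.25 = 15.800625
  4.000000e-04 * 1.96 = 7.840000e-04
  30.5809 * 0.47 = 14.373023
  19.7136 * 0.62 = 12.222432
  5.3361 * 0.98 = 5.229378
Sum = 0.627356 + 15.800625 + 7.840000e-04 + 14.373023 + 12.222432 + 5.229378 = 48.253598
Step 3: Take the p-th root:
||f||_2 = (48.253598)^(1/2) = 6.946481


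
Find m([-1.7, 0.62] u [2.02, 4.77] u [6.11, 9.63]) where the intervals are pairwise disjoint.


For pairwise disjoint intervals, m(union) = sum of lengths.
= (0.62 - -1.7) + (4.77 - 2.02) + (9.63 - 6.11)
= 2.32 + 2.75 + 3.52
= 8.59


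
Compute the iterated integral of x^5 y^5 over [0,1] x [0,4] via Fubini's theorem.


By Fubini's theorem, the double integral factors as a product of single integrals:
Step 1: integral_0^1 x^5 dx = [x^6/6] from 0 to 1
     = 1^6/6 = 0.166667
Step 2: integral_0^4 y^5 dy = [y^6/6] from 0 to 4
     = 4^6/6 = 682.666667
Step 3: Double integral = 0.166667 * 682.666667 = 113.777778


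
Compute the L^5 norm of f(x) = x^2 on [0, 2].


Step 1: ||f||_5 = (integral_0^2 |x^2|^5 dx)^(1/5)
     = (integral_0^2 x^10 dx)^(1/5)
Step 2: integral_0^2 x^10 dx = [x^11/(11)] from 0 to 2 = 2^11/11
     = 2048/11 = 186.181818
Step 3: ||f||_5 = (186.181818)^(1/5) = 2.844379


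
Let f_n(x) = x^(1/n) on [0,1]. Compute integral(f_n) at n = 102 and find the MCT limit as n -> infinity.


At n = 102: f_102(x) = x^(1/102).
Step 1: integral(x^(1/102), 0, 1) = [x^(1/102+1) / (1/102+1)] from 0 to 1
     = 1 / (1/102 + 1) = 1 / ((102+1)/102) = 102/(102+1)
     = 102/103 = 0.990291
Step 2: As n -> infinity, f_n(x) = x^(1/n) -> 1 for x in (0,1], and f_n is increasing in n.
By MCT, lim_n integral(f_n) = integral(lim_n f_n) = integral(1, 0, 1) = 1.
Step 3: Verify convergence: 102/103 = 0.990291 -> 1


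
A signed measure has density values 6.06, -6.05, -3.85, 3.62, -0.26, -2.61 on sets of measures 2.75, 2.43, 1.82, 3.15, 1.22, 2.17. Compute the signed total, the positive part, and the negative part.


Step 1: Compute signed measure on each set:
  Set 1: 6.06 * 2.75 = 16.665
  Set 2: -6.05 * 2.43 = -14.7015
  Set 3: -3.85 * 1.82 = -7.007
  Set 4: 3.62 * 3.15 = 11.403
  Set 5: -0.26 * 1.22 = -0.3172
  Set 6: -2.61 * 2.17 = -5.6637
Step 2: Total signed measure = (16.665) + (-14.7015) + (-7.007) + (11.403) + (-0.3172) + (-5.6637)
     = 0.3786
Step 3: Positive part mu+(X) = sum of positive contributions = 28.068
Step 4: Negative part mu-(X) = |sum of negative contributions| = 27.6894


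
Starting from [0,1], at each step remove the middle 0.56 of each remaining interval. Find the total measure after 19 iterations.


Step 1: At each step, fraction remaining = 1 - 0.56 = 0.44
Step 2: After 19 steps, measure = (0.44)^19
Result = 1.681128e-07


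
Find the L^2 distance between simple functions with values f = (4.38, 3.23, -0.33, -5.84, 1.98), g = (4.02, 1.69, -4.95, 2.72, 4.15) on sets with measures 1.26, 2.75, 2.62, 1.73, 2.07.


Step 1: Compute differences f_i - g_i:
  4.38 - 4.02 = 0.36
  3.23 - 1.69 = 1.54
  -0.33 - -4.95 = 4.62
  -5.84 - 2.72 = -8.56
  1.98 - 4.15 = -2.17
Step 2: Compute |diff|^2 * measure for each set:
  |0.36|^2 * 1.26 = 0.1296 * 1.26 = 0.163296
  |1.54|^2 * 2.75 = 2.3716 * 2.75 = 6.5219
  |4.62|^2 * 2.62 = 21.3444 * 2.62 = 55.922328
  |-8.56|^2 * 1.73 = 73.2736 * 1.73 = 126.763328
  |-2.17|^2 * 2.07 = 4.7089 * 2.07 = 9.747423
Step 3: Sum = 199.118275
Step 4: ||f-g||_2 = (199.118275)^(1/2) = 14.110928


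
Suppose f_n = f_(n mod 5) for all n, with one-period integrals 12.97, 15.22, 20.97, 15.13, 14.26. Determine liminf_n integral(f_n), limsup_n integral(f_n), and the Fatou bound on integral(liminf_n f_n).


The sequence (integral(f_n)) is periodic with period 5, repeating the values 12.97, 15.22, 20.97, 15.13, 14.26 indefinitely.
Step 1: For a periodic sequence, every tail (a_m, a_(m+1), ...) contains all 5 period values infinitely often.
Step 2: Hence inf of every tail = min of the period values = min(12.97, 15.22, 20.97, 15.13, 14.26) = 12.97.
        liminf_n integral(f_n) = sup over m of (inf of tail from m) = 12.97.
Step 3: Similarly sup of every tail = max of the period values = 20.97.
        limsup_n integral(f_n) = 20.97.
Step 4: Fatou's lemma: integral(liminf_n f_n) <= liminf_n integral(f_n) = 12.97.
        So the integral of the pointwise liminf is at most 12.97.


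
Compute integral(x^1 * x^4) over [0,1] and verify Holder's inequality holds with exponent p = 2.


Step 1: Exact integral of f*g = integral(x^5, 0, 1) = 1/6
     = 0.166667
Step 2: Holder bound with p=2, q=2:
  ||f||_p = (integral x^2 dx)^(1/2) = (1/3)^(1/2) = 0.57735
  ||g||_q = (integral x^8 dx)^(1/2) = (1/9)^(1/2) = 0.333333
Step 3: Holder bound = ||f||_p * ||g||_q = 0.57735 * 0.333333 = 0.19245
Verification: 0.166667 <= 0.19245 (Holder holds)


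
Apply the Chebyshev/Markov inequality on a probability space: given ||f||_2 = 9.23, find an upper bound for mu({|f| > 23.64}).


Chebyshev/Markov inequality: mu(|f| > eps) <= (||f||_p / eps)^p
Step 1: ||f||_2 / eps = 9.23 / 23.64 = 0.39044
Step 2: Raise to power p = 2:
  (0.39044)^2 = 0.152443
Step 3: Therefore mu(|f| > 23.64) <= 0.152443


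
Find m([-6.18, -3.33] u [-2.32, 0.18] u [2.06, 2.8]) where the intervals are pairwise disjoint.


For pairwise disjoint intervals, m(union) = sum of lengths.
= (-3.33 - -6.18) + (0.18 - -2.32) + (2.8 - 2.06)
= 2.85 + 2.5 + 0.74
= 6.09


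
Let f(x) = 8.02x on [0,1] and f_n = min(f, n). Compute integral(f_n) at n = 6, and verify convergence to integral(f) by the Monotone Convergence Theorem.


f(x) = 8.02x on [0,1]; f_n(x) = min(8.02x, n). At n = 6:
Step 1: f(x) reaches 6 at x = 6/8.02 = 0.74813
Step 2: integral(f_6) = integral(8.02x, 0, 0.74813) + integral(6, 0.74813, 1)
       = 8.02*0.74813^2/2 + 6*(1 - 0.74813)
       = 2.244389 + 1.511222
       = 3.755611
Step 3: As n -> infinity, f_n increases to f, so by MCT integral(f_n) -> integral(f) = 8.02/2 = 4.01.
Convergence: integral(f_6) = 3.755611 -> 4.01 as n -> infinity


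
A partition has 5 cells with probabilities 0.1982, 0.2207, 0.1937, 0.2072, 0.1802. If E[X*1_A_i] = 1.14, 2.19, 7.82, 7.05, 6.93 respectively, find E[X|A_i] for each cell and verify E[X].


For each cell A_i: E[X|A_i] = E[X*1_A_i] / P(A_i)
Step 1: E[X|A_1] = 1.14 / 0.1982 = 5.751766
Step 2: E[X|A_2] = 2.19 / 0.2207 = 9.922972
Step 3: E[X|A_3] = 7.82 / 0.1937 = 40.371709
Step 4: E[X|A_4] = 7.05 / 0.2072 = 34.025097
Step 5: E[X|A_5] = 6.93 / 0.1802 = 38.45727
Verification: E[X] = sum E[X*1_A_i] = 1.14 + 2.19 + 7.82 + 7.05 + 6.93 = 25.13


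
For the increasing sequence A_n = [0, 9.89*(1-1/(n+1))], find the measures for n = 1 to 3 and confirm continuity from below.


By continuity of measure from below: if A_n increases to A, then m(A_n) -> m(A).
Here A = [0, 9.89], so m(A) = 9.89
Step 1: a_1 = 9.89*(1 - 1/2) = 4.945, m(A_1) = 4.945
Step 2: a_2 = 9.89*(1 - 1/3) = 6.5933, m(A_2) = 6.5933
Step 3: a_3 = 9.89*(1 - 1/4) = 7.4175, m(A_3) = 7.4175
Limit: m(A_n) -> m([0,9.89]) = 9.89
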